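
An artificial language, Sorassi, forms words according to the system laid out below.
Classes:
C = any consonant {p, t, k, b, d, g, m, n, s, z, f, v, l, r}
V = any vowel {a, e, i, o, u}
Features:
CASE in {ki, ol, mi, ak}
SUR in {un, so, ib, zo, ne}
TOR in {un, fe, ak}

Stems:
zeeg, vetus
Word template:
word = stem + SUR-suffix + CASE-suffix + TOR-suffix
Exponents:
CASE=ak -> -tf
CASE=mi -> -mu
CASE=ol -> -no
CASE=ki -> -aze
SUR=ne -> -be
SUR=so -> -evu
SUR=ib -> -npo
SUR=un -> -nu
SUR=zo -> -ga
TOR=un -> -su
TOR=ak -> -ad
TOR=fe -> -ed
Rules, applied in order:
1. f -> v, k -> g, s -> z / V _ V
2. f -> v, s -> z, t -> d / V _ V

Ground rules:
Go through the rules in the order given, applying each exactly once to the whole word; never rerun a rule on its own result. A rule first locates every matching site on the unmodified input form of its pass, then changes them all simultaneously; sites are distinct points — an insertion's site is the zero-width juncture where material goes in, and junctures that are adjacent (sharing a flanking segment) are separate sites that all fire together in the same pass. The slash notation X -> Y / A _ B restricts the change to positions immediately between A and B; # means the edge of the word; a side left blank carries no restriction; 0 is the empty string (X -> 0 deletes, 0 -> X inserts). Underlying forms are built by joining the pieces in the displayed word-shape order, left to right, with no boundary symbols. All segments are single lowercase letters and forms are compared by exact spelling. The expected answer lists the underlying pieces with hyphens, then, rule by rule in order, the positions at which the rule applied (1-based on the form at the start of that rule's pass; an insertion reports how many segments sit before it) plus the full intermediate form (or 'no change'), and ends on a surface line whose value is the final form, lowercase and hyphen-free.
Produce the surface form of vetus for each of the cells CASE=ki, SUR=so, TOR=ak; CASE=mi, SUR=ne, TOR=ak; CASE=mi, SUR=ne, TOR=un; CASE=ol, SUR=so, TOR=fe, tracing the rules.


cell CASE=ki, SUR=so, TOR=ak:
underlying: vetus-evu-aze-ad
1. f -> v, k -> g, s -> z / V _ V: fires at position(s) 5: vetuzevuazead
2. f -> v, s -> z, t -> d / V _ V: fires at position(s) 3: veduzevuazead
surface: veduzevuazead

cell CASE=mi, SUR=ne, TOR=ak:
underlying: vetus-be-mu-ad
1. f -> v, k -> g, s -> z / V _ V: no change
2. f -> v, s -> z, t -> d / V _ V: fires at position(s) 3: vedusbemuad
surface: vedusbemuad

cell CASE=mi, SUR=ne, TOR=un:
underlying: vetus-be-mu-su
1. f -> v, k -> g, s -> z / V _ V: fires at position(s) 10: vetusbemuzu
2. f -> v, s -> z, t -> d / V _ V: fires at position(s) 3: vedusbemuzu
surface: vedusbemuzu

cell CASE=ol, SUR=so, TOR=fe:
underlying: vetus-evu-no-ed
1. f -> v, k -> g, s -> z / V _ V: fires at position(s) 5: vetuzevunoed
2. f -> v, s -> z, t -> d / V _ V: fires at position(s) 3: veduzevunoed
surface: veduzevunoed


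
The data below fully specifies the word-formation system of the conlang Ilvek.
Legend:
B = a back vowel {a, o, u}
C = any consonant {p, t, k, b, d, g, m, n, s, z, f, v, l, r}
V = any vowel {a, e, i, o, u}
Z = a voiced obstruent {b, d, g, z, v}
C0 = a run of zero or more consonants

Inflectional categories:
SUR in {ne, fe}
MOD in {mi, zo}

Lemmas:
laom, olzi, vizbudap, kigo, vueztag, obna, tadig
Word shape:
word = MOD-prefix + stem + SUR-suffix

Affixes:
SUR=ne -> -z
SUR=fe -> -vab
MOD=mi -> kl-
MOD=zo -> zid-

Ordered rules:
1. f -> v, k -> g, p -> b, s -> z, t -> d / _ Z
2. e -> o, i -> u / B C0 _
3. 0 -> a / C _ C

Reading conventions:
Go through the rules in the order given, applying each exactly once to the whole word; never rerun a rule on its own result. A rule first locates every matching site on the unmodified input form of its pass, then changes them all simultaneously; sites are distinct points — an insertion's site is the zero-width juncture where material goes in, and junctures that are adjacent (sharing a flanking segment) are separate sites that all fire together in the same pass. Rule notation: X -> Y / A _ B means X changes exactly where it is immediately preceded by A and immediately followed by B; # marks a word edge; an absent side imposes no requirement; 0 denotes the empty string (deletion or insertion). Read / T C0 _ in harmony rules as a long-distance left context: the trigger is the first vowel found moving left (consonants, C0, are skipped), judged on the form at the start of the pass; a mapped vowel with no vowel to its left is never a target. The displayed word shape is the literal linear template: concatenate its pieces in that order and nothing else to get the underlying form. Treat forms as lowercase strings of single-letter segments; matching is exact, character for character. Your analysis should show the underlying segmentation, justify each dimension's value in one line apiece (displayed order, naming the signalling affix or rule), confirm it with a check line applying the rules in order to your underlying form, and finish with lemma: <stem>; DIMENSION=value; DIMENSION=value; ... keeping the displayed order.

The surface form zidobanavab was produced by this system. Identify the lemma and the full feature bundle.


underlying: zid-obna-vab
SUR=fe - signalled by the affix -vab
MOD=zo - signalled by the affix zid-
check: zidobnavab -> zidobnavab -> zidobnavab -> zidobanavab
lemma: obna; SUR=fe; MOD=zo


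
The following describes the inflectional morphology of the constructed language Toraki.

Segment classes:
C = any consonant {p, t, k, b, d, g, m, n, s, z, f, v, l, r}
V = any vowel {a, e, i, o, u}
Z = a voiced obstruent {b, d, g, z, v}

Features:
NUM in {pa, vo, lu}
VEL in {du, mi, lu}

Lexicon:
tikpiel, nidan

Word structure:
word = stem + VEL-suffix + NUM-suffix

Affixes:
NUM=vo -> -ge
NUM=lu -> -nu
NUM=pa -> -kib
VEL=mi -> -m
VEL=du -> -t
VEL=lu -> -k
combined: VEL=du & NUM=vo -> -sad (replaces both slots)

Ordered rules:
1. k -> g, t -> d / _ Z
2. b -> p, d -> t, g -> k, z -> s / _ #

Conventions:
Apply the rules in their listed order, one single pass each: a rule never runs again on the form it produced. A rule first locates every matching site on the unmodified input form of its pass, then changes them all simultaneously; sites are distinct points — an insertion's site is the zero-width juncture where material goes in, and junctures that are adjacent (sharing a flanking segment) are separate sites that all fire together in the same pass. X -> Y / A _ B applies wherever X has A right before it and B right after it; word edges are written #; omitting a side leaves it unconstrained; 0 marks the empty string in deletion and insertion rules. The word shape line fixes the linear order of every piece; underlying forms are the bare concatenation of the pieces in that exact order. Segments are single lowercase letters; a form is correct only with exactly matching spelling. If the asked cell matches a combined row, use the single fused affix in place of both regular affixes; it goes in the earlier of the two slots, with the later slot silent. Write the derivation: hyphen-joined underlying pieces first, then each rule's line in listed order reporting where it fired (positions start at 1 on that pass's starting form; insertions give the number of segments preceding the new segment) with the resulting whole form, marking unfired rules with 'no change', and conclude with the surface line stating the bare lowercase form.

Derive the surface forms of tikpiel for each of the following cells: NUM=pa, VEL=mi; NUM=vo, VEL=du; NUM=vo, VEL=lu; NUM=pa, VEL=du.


cell NUM=pa, VEL=mi:
underlying: tikpiel-m-kib
1. k -> g, t -> d / _ Z: no change
2. b -> p, d -> t, g -> k, z -> s / _ #: fires at position(s) 11: tikpielmkip
surface: tikpielmkip

cell NUM=vo, VEL=du:
underlying: tikpiel-sad
1. k -> g, t -> d / _ Z: no change
2. b -> p, d -> t, g -> k, z -> s / _ #: fires at position(s) 10: tikpielsat
surface: tikpielsat

cell NUM=vo, VEL=lu:
underlying: tikpiel-k-ge
1. k -> g, t -> d / _ Z: fires at position(s) 8: tikpielgge
2. b -> p, d -> t, g -> k, z -> s / _ #: no change
surface: tikpielgge

cell NUM=pa, VEL=du:
underlying: tikpiel-t-kib
1. k -> g, t -> d / _ Z: no change
2. b -> p, d -> t, g -> k, z -> s / _ #: fires at position(s) 11: tikpieltkip
surface: tikpieltkip


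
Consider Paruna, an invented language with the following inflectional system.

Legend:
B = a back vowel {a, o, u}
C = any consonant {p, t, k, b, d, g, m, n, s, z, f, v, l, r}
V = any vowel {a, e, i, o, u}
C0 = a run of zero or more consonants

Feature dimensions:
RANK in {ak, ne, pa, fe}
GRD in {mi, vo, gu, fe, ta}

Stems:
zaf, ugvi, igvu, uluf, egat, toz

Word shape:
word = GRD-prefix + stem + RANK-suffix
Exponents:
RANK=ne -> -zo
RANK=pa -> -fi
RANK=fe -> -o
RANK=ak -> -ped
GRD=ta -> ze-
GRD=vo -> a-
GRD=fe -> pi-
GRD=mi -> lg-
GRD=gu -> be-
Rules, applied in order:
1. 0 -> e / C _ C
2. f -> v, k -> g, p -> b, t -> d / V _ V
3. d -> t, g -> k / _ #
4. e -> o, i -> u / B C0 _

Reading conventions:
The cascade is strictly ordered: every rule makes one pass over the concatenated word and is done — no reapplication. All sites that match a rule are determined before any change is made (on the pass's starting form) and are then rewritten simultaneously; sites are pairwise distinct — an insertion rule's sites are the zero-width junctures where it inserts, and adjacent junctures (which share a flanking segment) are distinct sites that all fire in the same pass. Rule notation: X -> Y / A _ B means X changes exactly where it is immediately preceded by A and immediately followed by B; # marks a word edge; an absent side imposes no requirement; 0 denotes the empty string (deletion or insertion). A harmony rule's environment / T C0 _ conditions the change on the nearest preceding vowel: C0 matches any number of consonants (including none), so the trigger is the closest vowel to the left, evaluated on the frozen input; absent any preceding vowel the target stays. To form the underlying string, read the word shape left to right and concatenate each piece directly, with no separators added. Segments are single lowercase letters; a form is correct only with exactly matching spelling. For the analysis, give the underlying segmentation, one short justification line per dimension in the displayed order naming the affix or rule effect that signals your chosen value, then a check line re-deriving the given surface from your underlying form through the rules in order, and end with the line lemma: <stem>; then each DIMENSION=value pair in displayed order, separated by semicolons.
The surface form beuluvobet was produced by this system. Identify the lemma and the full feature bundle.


underlying: be-uluf-ped
RANK=ak - signalled by the affix -ped
GRD=gu - signalled by the affix be-
check: beulufped -> beulufeped -> beuluvebed -> beuluvebet -> beuluvobet
lemma: uluf; RANK=ak; GRD=gu


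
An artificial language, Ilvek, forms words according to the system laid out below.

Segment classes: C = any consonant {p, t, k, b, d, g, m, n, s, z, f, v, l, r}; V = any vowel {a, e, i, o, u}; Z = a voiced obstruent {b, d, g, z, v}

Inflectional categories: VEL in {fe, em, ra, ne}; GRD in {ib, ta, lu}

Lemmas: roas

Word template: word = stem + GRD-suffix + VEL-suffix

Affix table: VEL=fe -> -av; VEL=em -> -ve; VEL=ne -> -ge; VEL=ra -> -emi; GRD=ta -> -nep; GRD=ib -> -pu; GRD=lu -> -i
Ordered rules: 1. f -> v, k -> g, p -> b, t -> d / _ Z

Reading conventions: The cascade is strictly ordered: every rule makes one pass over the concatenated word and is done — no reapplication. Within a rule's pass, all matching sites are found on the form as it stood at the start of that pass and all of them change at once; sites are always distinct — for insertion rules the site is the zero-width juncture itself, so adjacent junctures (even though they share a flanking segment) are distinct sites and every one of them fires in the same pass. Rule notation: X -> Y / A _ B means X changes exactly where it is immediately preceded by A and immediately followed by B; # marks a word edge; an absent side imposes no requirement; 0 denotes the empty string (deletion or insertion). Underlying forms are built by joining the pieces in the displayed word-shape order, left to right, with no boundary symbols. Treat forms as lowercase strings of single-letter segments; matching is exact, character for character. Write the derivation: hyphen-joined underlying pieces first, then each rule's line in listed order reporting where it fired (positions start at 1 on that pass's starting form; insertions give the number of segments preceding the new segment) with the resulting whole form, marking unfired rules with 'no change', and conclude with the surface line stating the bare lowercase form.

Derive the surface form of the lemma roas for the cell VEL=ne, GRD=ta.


underlying: roas-nep-ge
1. f -> v, k -> g, p -> b, t -> d / _ Z: fires at position(s) 7: roasnebge
surface: roasnebge


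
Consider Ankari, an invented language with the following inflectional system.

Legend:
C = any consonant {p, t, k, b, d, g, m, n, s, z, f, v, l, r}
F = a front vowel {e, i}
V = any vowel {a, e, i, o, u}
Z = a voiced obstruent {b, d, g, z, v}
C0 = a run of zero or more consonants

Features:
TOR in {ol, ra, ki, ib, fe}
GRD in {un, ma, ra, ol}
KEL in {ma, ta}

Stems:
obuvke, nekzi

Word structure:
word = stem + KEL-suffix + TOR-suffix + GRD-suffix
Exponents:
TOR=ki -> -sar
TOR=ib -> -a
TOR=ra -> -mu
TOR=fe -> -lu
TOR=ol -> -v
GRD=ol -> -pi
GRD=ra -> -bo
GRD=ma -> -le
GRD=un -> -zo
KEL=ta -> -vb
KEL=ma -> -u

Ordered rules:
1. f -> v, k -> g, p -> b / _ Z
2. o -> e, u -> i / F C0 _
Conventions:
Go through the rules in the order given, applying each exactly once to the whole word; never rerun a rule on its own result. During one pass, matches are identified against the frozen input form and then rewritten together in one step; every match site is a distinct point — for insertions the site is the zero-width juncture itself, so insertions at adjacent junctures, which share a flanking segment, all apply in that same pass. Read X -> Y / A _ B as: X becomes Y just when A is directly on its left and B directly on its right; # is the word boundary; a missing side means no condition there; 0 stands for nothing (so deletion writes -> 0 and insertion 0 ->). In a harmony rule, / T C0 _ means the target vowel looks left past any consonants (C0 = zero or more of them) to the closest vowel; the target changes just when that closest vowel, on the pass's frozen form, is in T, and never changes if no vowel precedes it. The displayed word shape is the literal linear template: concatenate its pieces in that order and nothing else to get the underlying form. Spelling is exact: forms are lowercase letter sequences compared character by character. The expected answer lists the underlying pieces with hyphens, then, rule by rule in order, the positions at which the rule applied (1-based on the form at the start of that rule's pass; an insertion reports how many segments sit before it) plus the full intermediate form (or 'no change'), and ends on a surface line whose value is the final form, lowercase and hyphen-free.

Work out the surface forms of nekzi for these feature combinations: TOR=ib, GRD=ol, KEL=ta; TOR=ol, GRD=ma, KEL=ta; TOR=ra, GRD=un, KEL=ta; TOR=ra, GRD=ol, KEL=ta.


cell TOR=ib, GRD=ol, KEL=ta:
underlying: nekzi-vb-a-pi
1. f -> v, k -> g, p -> b / _ Z: fires at position(s) 3: negzivbapi
2. o -> e, u -> i / F C0 _: no change
surface: negzivbapi

cell TOR=ol, GRD=ma, KEL=ta:
underlying: nekzi-vb-v-le
1. f -> v, k -> g, p -> b / _ Z: fires at position(s) 3: negzivbvle
2. o -> e, u -> i / F C0 _: no change
surface: negzivbvle

cell TOR=ra, GRD=un, KEL=ta:
underlying: nekzi-vb-mu-zo
1. f -> v, k -> g, p -> b / _ Z: fires at position(s) 3: negzivbmuzo
2. o -> e, u -> i / F C0 _: fires at position(s) 9: negzivbmizo
surface: negzivbmizo

cell TOR=ra, GRD=ol, KEL=ta:
underlying: nekzi-vb-mu-pi
1. f -> v, k -> g, p -> b / _ Z: fires at position(s) 3: negzivbmupi
2. o -> e, u -> i / F C0 _: fires at position(s) 9: negzivbmipi
surface: negzivbmipi


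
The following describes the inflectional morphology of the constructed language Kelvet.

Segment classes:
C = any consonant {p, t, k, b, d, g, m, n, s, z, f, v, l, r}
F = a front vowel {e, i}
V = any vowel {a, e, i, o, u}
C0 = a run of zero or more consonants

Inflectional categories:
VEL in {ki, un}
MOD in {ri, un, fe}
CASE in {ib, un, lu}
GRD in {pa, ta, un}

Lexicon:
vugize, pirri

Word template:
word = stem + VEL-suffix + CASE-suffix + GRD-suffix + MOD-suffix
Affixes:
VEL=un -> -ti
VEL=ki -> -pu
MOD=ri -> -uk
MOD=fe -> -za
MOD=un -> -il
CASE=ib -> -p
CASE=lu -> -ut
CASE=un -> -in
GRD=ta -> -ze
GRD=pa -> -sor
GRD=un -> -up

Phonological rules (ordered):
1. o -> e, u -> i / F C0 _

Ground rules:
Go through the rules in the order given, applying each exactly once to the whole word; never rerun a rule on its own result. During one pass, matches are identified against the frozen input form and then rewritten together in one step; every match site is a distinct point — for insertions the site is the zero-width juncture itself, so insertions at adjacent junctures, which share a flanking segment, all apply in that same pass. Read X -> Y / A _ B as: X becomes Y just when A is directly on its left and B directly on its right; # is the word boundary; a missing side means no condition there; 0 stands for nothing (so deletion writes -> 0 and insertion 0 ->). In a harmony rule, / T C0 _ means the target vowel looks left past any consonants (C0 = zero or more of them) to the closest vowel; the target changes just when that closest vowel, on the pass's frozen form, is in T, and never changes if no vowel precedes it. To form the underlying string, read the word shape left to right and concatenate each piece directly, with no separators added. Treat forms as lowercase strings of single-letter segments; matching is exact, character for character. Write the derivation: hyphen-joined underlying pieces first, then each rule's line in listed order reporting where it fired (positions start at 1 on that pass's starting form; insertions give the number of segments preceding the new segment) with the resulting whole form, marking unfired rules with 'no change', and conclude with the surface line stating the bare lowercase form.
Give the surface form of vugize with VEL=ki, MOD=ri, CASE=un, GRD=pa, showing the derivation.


underlying: vugize-pu-in-sor-uk
1. o -> e, u -> i / F C0 _: fires at position(s) 8, 12: vugizepiinseruk
surface: vugizepiinseruk


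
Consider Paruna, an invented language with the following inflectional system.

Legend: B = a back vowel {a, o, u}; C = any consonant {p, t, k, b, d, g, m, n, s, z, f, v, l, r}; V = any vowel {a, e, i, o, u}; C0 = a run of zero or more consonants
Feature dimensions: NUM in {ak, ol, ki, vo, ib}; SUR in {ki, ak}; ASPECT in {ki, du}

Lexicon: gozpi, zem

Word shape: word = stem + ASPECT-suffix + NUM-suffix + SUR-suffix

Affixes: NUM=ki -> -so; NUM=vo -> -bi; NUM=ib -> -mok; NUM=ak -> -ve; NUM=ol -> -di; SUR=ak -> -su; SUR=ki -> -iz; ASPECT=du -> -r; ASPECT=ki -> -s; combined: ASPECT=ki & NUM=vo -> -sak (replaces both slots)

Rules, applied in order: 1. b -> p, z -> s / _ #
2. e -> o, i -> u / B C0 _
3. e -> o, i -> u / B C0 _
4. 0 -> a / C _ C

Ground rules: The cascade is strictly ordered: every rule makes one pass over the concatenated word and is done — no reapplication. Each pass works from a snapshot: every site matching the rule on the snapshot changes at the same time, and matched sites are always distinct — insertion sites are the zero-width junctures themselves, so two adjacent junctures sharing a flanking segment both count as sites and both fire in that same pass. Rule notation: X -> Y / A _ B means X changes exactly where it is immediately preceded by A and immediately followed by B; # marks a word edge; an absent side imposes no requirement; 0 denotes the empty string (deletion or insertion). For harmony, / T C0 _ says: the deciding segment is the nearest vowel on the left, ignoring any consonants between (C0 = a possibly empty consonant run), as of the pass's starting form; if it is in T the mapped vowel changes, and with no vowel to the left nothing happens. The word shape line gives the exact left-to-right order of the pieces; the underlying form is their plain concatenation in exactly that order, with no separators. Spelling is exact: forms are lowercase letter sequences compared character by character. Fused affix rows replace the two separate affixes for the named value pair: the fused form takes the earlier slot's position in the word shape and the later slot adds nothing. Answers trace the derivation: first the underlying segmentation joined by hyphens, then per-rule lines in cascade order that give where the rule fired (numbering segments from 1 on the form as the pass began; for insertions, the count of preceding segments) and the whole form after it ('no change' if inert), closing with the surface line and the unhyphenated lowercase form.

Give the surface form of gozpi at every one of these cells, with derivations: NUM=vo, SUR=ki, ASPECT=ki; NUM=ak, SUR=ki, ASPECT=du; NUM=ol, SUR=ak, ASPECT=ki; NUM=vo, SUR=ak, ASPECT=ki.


cell NUM=vo, SUR=ki, ASPECT=ki:
underlying: gozpi-sak-iz
1. b -> p, z -> s / _ #: fires at position(s) 10: gozpisakis
2. e -> o, i -> u / B C0 _: fires at position(s) 5, 9: gozpusakus
3. e -> o, i -> u / B C0 _: no change
4. 0 -> a / C _ C: inserts after position(s) 3: gozapusakus
surface: gozapusakus

cell NUM=ak, SUR=ki, ASPECT=du:
underlying: gozpi-r-ve-iz
1. b -> p, z -> s / _ #: fires at position(s) 10: gozpirveis
2. e -> o, i -> u / B C0 _: fires at position(s) 5: gozpurveis
3. e -> o, i -> u / B C0 _: fires at position(s) 8: gozpurvois
4. 0 -> a / C _ C: inserts after position(s) 3, 6: gozapuravois
surface: gozapuravois

cell NUM=ol, SUR=ak, ASPECT=ki:
underlying: gozpi-s-di-su
1. b -> p, z -> s / _ #: no change
2. e -> o, i -> u / B C0 _: fires at position(s) 5: gozpusdisu
3. e -> o, i -> u / B C0 _: fires at position(s) 8: gozpusdusu
4. 0 -> a / C _ C: inserts after position(s) 3, 6: gozapusadusu
surface: gozapusadusu

cell NUM=vo, SUR=ak, ASPECT=ki:
underlying: gozpi-sak-su
1. b -> p, z -> s / _ #: no change
2. e -> o, i -> u / B C0 _: fires at position(s) 5: gozpusaksu
3. e -> o, i -> u / B C0 _: no change
4. 0 -> a / C _ C: inserts after position(s) 3, 8: gozapusakasu
surface: gozapusakasu


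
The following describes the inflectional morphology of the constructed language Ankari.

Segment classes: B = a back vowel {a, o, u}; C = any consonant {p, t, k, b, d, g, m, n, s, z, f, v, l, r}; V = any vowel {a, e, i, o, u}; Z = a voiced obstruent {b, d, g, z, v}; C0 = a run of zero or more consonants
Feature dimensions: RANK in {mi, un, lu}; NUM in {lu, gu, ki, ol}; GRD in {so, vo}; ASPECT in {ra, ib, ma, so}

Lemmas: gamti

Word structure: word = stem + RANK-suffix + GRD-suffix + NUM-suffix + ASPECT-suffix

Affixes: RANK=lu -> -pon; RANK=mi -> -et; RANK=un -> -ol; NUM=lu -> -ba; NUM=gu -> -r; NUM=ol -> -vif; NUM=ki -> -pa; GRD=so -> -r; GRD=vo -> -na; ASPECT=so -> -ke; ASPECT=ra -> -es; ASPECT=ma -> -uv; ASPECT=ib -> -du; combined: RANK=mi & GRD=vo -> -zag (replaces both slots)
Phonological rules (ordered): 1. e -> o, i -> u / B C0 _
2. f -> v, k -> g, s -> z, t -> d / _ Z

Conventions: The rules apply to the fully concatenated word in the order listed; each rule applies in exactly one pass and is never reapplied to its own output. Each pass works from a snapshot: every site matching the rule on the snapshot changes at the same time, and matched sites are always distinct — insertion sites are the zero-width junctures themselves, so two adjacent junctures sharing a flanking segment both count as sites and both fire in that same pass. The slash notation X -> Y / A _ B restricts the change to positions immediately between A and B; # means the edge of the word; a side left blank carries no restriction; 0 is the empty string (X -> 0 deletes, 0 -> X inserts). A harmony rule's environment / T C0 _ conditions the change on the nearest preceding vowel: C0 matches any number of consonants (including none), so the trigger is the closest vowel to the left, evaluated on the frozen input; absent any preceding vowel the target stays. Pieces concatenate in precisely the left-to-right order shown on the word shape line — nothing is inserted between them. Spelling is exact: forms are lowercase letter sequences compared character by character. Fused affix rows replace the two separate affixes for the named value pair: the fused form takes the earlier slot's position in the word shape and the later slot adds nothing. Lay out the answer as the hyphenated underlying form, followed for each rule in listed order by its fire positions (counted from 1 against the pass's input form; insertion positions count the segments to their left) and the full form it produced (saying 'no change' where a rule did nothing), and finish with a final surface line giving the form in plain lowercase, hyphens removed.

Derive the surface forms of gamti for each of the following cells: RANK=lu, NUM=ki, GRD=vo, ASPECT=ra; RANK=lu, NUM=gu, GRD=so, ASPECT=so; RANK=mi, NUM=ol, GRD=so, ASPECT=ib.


cell RANK=lu, NUM=ki, GRD=vo, ASPECT=ra:
underlying: gamti-pon-na-pa-es
1. e -> o, i -> u / B C0 _: fires at position(s) 5, 13: gamtuponnapaos
2. f -> v, k -> g, s -> z, t -> d / _ Z: no change
surface: gamtuponnapaos

cell RANK=lu, NUM=gu, GRD=so, ASPECT=so:
underlying: gamti-pon-r-r-ke
1. e -> o, i -> u / B C0 _: fires at position(s) 5, 12: gamtuponrrko
2. f -> v, k -> g, s -> z, t -> d / _ Z: no change
surface: gamtuponrrko

cell RANK=mi, NUM=ol, GRD=so, ASPECT=ib:
underlying: gamti-et-r-vif-du
1. e -> o, i -> u / B C0 _: fires at position(s) 5: gamtuetrvifdu
2. f -> v, k -> g, s -> z, t -> d / _ Z: fires at position(s) 11: gamtuetrvivdu
surface: gamtuetrvivdu


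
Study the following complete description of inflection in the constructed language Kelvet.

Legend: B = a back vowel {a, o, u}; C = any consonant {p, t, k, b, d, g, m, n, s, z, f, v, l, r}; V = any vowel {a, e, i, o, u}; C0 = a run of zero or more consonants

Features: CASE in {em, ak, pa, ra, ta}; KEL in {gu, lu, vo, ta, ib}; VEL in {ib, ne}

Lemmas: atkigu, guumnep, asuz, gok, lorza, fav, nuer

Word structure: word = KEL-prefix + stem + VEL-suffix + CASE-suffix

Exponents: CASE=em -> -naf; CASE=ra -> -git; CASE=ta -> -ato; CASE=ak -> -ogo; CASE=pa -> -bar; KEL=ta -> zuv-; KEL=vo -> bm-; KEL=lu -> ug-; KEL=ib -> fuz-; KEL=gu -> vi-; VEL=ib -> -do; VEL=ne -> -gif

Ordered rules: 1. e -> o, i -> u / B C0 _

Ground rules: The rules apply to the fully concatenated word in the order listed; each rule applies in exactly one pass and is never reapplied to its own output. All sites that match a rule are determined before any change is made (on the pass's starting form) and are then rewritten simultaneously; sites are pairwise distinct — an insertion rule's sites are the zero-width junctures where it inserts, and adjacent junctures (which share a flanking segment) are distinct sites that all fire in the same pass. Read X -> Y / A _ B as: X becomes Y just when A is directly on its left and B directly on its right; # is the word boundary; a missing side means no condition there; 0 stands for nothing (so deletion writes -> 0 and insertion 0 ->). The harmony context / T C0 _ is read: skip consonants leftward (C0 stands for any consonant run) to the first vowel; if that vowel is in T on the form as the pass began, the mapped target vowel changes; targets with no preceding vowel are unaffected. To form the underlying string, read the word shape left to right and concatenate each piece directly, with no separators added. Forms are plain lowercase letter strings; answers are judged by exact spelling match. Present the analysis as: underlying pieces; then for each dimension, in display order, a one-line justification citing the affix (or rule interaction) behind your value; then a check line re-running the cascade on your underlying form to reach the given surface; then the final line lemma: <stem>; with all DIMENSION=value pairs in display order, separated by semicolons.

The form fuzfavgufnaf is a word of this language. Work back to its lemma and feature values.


underlying: fuz-fav-gif-naf
CASE=em - signalled by the affix -naf
KEL=ib - signalled by the affix fuz-
VEL=ne - signalled by the affix -gif
check: fuzfavgifnaf -> fuzfavgufnaf
lemma: fav; CASE=em; KEL=ib; VEL=ne


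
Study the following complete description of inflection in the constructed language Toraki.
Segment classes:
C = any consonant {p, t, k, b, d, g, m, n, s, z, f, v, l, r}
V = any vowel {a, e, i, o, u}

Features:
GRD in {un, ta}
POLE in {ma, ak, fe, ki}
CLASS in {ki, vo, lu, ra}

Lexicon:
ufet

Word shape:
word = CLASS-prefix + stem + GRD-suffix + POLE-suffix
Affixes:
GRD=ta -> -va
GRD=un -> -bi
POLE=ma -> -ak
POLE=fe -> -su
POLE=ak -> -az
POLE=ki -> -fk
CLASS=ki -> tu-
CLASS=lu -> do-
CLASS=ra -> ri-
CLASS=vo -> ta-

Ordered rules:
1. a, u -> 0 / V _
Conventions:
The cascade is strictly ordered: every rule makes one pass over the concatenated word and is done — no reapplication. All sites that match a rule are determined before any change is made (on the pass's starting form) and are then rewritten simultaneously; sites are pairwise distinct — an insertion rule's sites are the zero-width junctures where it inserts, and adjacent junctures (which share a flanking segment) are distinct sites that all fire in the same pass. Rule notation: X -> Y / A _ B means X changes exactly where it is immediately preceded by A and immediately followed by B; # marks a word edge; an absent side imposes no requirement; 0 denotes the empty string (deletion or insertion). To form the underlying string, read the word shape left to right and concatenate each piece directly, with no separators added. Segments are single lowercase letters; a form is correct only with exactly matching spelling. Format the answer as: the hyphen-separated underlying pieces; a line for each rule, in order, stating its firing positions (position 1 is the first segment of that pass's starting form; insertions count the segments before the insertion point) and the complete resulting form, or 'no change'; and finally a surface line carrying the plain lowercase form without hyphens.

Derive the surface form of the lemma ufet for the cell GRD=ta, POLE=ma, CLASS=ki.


underlying: tu-ufet-va-ak
1. a, u -> 0 / V _: fires at position(s) 3, 9: tufetvak
surface: tufetvak


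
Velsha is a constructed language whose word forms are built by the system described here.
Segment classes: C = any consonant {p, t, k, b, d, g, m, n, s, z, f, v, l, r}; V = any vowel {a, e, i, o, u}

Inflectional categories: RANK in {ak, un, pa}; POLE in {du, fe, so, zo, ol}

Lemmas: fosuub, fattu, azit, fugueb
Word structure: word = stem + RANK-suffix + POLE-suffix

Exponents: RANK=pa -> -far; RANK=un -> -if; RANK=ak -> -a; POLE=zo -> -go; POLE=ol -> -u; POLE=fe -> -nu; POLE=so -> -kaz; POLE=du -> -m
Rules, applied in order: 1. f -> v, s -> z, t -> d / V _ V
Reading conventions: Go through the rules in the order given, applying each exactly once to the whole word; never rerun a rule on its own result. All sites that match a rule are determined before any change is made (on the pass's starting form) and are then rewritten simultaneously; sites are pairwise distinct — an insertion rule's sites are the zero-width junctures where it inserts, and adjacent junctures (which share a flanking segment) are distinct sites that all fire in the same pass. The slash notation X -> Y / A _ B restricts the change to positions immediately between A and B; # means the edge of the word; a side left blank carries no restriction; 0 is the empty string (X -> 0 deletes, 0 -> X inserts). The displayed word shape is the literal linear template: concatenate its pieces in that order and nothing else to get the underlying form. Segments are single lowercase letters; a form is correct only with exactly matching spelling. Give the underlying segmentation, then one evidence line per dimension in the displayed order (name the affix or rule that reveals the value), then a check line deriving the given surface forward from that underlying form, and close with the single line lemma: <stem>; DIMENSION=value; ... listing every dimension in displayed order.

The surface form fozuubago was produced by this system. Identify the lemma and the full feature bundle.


underlying: fosuub-a-go
RANK=ak - signalled by the affix -a
POLE=zo - signalled by the affix -go
check: fosuubago -> fozuubago
lemma: fosuub; RANK=ak; POLE=zo


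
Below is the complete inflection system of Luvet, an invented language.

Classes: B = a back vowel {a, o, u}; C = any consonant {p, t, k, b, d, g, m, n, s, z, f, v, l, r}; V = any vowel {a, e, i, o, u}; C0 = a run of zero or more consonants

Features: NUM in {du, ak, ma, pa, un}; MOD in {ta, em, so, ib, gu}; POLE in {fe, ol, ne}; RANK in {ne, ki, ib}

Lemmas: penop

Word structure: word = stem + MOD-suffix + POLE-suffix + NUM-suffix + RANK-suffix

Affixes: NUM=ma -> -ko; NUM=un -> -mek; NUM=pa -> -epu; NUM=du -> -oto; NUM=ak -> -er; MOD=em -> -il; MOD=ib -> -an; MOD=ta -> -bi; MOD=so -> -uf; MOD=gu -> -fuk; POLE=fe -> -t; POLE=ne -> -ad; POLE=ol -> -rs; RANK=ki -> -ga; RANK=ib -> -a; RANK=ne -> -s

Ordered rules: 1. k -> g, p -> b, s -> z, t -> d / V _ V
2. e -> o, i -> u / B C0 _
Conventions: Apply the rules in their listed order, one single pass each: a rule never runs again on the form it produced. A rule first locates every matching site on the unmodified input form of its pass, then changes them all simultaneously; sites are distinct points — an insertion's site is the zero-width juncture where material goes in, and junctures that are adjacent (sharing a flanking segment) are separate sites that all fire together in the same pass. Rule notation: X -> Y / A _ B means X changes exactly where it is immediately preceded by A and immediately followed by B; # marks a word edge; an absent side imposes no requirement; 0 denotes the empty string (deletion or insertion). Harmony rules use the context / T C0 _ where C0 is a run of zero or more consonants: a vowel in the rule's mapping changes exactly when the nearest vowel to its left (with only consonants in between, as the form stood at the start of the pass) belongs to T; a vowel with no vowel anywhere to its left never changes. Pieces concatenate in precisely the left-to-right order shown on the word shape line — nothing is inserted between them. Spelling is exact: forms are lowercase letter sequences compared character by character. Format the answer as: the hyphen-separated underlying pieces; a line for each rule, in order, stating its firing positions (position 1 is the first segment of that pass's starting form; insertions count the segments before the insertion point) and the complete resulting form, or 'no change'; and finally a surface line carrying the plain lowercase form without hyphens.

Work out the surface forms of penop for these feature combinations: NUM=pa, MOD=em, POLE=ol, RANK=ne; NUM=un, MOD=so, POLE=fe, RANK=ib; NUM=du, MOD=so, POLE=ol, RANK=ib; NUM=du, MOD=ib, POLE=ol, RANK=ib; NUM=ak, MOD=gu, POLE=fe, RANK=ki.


cell NUM=pa, MOD=em, POLE=ol, RANK=ne:
underlying: penop-il-rs-epu-s
1. k -> g, p -> b, s -> z, t -> d / V _ V: fires at position(s) 5, 11: penobilrsebus
2. e -> o, i -> u / B C0 _: fires at position(s) 6: penobulrsebus
surface: penobulrsebus

cell NUM=un, MOD=so, POLE=fe, RANK=ib:
underlying: penop-uf-t-mek-a
1. k -> g, p -> b, s -> z, t -> d / V _ V: fires at position(s) 5, 11: penobuftmega
2. e -> o, i -> u / B C0 _: fires at position(s) 10: penobuftmoga
surface: penobuftmoga

cell NUM=du, MOD=so, POLE=ol, RANK=ib:
underlying: penop-uf-rs-oto-a
1. k -> g, p -> b, s -> z, t -> d / V _ V: fires at position(s) 5, 11: penobufrsodoa
2. e -> o, i -> u / B C0 _: no change
surface: penobufrsodoa

cell NUM=du, MOD=ib, POLE=ol, RANK=ib:
underlying: penop-an-rs-oto-a
1. k -> g, p -> b, s -> z, t -> d / V _ V: fires at position(s) 5, 11: penobanrsodoa
2. e -> o, i -> u / B C0 _: no change
surface: penobanrsodoa

cell NUM=ak, MOD=gu, POLE=fe, RANK=ki:
underlying: penop-fuk-t-er-ga
1. k -> g, p -> b, s -> z, t -> d / V _ V: no change
2. e -> o, i -> u / B C0 _: fires at position(s) 10: penopfuktorga
surface: penopfuktorga


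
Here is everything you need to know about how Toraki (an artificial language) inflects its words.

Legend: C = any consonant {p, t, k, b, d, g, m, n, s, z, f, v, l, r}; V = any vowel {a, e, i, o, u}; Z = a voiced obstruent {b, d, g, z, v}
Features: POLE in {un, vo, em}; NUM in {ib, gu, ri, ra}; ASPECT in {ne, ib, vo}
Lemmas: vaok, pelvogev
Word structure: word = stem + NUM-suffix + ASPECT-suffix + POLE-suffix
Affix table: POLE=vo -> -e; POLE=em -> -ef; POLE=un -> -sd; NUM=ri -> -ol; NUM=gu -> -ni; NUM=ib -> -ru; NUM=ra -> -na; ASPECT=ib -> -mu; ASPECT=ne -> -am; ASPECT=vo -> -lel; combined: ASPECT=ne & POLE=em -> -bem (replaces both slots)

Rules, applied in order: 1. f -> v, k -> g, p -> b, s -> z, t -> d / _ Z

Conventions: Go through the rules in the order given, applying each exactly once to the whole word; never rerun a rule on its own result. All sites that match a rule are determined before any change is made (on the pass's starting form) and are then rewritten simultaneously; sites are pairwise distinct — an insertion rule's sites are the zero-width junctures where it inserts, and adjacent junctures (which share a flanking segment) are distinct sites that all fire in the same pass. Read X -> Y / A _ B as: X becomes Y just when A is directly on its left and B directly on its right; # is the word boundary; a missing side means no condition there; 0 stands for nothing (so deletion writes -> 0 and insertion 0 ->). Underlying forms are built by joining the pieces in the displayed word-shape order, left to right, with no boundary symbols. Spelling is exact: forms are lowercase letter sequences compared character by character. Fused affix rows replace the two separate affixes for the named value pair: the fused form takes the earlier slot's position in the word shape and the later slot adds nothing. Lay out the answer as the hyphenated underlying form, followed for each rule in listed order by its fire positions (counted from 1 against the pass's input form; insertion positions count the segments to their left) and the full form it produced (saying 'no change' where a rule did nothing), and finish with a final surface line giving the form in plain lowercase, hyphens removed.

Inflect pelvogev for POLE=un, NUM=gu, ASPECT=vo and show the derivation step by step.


underlying: pelvogev-ni-lel-sd
1. f -> v, k -> g, p -> b, s -> z, t -> d / _ Z: fires at position(s) 14: pelvogevnilelzd
surface: pelvogevnilelzd


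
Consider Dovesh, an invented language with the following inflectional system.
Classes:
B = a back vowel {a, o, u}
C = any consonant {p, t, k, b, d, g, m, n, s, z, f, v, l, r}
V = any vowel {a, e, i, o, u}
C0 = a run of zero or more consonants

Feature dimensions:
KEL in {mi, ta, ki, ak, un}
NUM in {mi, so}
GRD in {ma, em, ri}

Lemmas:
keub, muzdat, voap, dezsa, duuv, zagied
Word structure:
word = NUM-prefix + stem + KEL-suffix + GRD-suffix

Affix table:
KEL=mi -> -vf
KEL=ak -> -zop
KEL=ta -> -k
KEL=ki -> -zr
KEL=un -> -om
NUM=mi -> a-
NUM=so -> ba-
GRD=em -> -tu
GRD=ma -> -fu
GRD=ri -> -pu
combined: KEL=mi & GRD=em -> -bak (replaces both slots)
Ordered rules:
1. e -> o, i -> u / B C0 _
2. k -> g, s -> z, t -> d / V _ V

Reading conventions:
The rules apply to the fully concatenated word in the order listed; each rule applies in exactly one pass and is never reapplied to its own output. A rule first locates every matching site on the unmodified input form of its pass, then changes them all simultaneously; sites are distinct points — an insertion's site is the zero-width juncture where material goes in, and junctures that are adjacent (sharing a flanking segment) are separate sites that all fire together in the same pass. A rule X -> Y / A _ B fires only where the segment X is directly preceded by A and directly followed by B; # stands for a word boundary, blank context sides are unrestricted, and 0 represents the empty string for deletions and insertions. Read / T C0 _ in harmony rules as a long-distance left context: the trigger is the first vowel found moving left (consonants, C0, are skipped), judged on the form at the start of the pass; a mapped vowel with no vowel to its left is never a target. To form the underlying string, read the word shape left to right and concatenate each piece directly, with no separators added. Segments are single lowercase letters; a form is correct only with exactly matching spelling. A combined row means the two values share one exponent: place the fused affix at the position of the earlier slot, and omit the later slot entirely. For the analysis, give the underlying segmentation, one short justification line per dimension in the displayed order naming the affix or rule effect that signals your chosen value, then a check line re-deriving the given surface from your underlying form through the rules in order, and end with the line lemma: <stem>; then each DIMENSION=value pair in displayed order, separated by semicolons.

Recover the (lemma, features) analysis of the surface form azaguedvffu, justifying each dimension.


underlying: a-zagied-vf-fu
KEL=mi - signalled by the affix -vf
NUM=mi - signalled by the affix a-
GRD=ma - signalled by the affix -fu
check: azagiedvffu -> azaguedvffu -> azaguedvffu
lemma: zagied; KEL=mi; NUM=mi; GRD=ma
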